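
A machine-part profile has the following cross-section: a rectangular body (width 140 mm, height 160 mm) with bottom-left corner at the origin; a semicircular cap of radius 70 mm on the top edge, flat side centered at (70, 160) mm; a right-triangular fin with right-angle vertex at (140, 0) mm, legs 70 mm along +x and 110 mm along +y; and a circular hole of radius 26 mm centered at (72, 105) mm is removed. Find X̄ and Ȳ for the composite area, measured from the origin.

rectangular body: A = 140 × 160 = 22400.00, centroid at (70.00, 80.00).
semicircular top: A = ½π·70² = 7696.90, centroid at (70.00, 189.71).
triangular fin: A = ½·70·110 = 3850.00, centroid at (163.33, 36.67).
hole: A = −π·26² = -2123.72, centroid at (72.00, 105.00).
ΣA = 31823.19 mm²
ΣAX̄ = (22400.00)(70.00) + (7696.90)(70.00) + (3850.00)(163.33) + (-2123.72)(72.00) = 2582708.88 mm³
ΣAȲ = (22400.00)(80.00) + (7696.90)(189.71) + (3850.00)(36.67) + (-2123.72)(105.00) = 3170347.41 mm³
X̄ = 2582708.88 / 31823.19 = 81.16 mm
Ȳ = 3170347.41 / 31823.19 = 99.62 mm

X̄ = 81.16 mm, Ȳ = 99.62 mm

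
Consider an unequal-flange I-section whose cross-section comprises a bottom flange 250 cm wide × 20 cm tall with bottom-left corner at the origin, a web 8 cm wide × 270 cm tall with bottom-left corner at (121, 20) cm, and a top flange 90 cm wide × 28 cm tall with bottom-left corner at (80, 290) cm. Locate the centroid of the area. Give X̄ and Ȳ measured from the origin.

bottom flange: A = 250 × 20 = 5000.00, centroid at (125.00, 10.00).
web: A = 8 × 270 = 2160.00, centroid at (125.00, 155.00).
top flange: A = 90 × 28 = 2520.00, centroid at (125.00, 304.00).
ΣA = 9680.00 cm²
ΣAX̄ = (5000.00)(125.00) + (2160.00)(125.00) + (2520.00)(125.00) = 1210000.00 cm³
ΣAȲ = (5000.00)(10.00) + (2160.00)(155.00) + (2520.00)(304.00) = 1150880.00 cm³
X̄ = 1210000.00 / 9680.00 = 125.00 cm
Ȳ = 1150880.00 / 9680.00 = 118.89 cm

X̄ = 125.00 cm, Ȳ = 118.89 cm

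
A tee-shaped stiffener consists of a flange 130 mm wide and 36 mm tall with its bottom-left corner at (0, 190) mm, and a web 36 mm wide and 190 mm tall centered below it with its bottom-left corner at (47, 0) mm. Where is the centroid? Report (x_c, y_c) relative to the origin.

web: A = 36 × 190 = 6840.00, centroid at (65.00, 95.00).
flange: A = 130 × 36 = 4680.00, centroid at (65.00, 208.00).
ΣA = 11520.00 mm², ΣAx_c = 748800.00 mm³, ΣAy_c = 1623240.00 mm³.
x_c = 748800.00/11520.00 = 65.00 mm; y_c = 1623240.00/11520.00 = 140.91 mm.

x_c = 65.00 mm, y_c = 140.91 mm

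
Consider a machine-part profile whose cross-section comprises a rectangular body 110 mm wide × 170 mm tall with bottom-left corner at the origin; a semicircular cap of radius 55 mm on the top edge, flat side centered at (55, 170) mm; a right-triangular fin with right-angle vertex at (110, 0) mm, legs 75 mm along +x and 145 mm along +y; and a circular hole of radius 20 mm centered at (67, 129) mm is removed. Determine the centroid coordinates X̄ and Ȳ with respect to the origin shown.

X̄ = 70.20 mm, Ȳ = 94.41 mm

rectangular body: A = 110 × 170 = 18700.00, centroid at (55.00, 85.00).
semicircular top: A = ½π·55² = 4751.66, centroid at (55.00, 193.34).
triangular fin: A = ½·75·145 = 5437.50, centroid at (135.00, 48.33).
hole: A = −π·20² = -1256.64, centroid at (67.00, 129.00).
ΣA = 27632.52 mm²
ΣAX̄ = (18700.00)(55.00) + (4751.66)(55.00) + (5437.50)(135.00) + (-1256.64)(67.00) = 1939709.06 mm³
ΣAȲ = (18700.00)(85.00) + (4751.66)(193.34) + (5437.50)(48.33) + (-1256.64)(129.00) = 2608905.00 mm³
X̄ = 1939709.06 / 27632.52 = 70.20 mm
Ȳ = 2608905.00 / 27632.52 = 94.41 mm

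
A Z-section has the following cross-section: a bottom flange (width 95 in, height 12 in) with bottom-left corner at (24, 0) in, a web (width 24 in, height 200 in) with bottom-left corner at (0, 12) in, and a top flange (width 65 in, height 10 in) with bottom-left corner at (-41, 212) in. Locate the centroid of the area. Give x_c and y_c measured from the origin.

bottom flange: A = 95 × 12 = 1140.00, centroid at (71.50, 6.00).
web: A = 24 × 200 = 4800.00, centroid at (12.00, 112.00).
top flange: A = 65 × 10 = 650.00, centroid at (-8.50, 217.00).
ΣA = 6590.00 in²
ΣAx_c = (1140.00)(71.50) + (4800.00)(12.00) + (650.00)(-8.50) = 133585.00 in³
ΣAy_c = (1140.00)(6.00) + (4800.00)(112.00) + (650.00)(217.00) = 685490.00 in³
x_c = 133585.00 / 6590.00 = 20.27 in
y_c = 685490.00 / 6590.00 = 104.02 in

x_c = 20.27 in, y_c = 104.02 in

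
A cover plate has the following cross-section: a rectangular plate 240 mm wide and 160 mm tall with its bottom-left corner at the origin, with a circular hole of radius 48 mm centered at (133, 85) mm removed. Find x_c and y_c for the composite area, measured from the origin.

plate: A = 240 × 160 = 38400.00, centroid at (120.00, 80.00).
hole: A = −π·48² = -7238.23, centroid at (133.00, 85.00).
ΣA = 31161.77 mm²
ΣAx_c = (38400.00)(120.00) + (-7238.23)(133.00) = 3645315.48 mm³
ΣAy_c = (38400.00)(80.00) + (-7238.23)(85.00) = 2456750.49 mm³
x_c = 3645315.48 / 31161.77 = 116.98 mm
y_c = 2456750.49 / 31161.77 = 78.84 mm

x_c = 116.98 mm, y_c = 78.84 mm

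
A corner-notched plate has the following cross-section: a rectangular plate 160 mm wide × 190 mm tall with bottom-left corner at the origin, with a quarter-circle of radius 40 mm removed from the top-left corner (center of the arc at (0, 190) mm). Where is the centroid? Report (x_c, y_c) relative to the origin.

Part | A | x̄ᵢ | ȳᵢ | A·x̄ᵢ | A·ȳᵢ
plate | 30400.00 | 80.00 | 95.00 | 2432000.00 | 2888000.00
removed quarter-circle | -1256.64 | 16.98 | 173.02 | -21333.33 | -217427.71
Σ | 29143.36 |  |  | 2410666.67 | 2670572.29
x_c = 2410666.67 / 29143.36 = 82.72 mm
y_c = 2670572.29 / 29143.36 = 91.64 mm

x_c = 82.72 mm, y_c = 91.64 mm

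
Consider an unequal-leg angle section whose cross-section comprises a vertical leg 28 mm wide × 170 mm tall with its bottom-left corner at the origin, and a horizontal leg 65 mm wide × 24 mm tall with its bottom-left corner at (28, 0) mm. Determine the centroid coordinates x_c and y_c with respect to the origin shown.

vertical leg: A = 28 × 170 = 4760.00, centroid at (14.00, 85.00).
horizontal leg: A = 65 × 24 = 1560.00, centroid at (60.50, 12.00).
ΣA = 6320.00 mm², ΣAx_c = 161020.00 mm³, ΣAy_c = 423320.00 mm³.
x_c = 161020.00/6320.00 = 25.48 mm; y_c = 423320.00/6320.00 = 66.98 mm.

x_c = 25.48 mm, y_c = 66.98 mm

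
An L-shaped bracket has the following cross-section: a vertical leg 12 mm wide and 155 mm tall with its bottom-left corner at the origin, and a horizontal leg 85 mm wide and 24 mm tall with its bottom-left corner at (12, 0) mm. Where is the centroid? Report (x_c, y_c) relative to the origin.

Part | A | x̄ᵢ | ȳᵢ | A·x̄ᵢ | A·ȳᵢ
vertical leg | 1860.00 | 6.00 | 77.50 | 11160.00 | 144150.00
horizontal leg | 2040.00 | 54.50 | 12.00 | 111180.00 | 24480.00
Σ | 3900.00 |  |  | 122340.00 | 168630.00
x_c = 122340.00 / 3900.00 = 31.37 mm
y_c = 168630.00 / 3900.00 = 43.24 mm

x_c = 31.37 mm, y_c = 43.24 mm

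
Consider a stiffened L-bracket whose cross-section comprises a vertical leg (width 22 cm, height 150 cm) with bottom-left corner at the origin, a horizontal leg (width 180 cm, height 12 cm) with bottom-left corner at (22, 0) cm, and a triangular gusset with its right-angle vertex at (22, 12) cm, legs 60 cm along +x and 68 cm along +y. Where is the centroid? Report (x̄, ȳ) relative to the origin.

vertical leg: A = 22 × 150 = 3300.00, centroid at (11.00, 75.00).
horizontal leg: A = 180 × 12 = 2160.00, centroid at (112.00, 6.00).
gusset: A = ½·60·68 = 2040.00, centroid at (42.00, 34.67).
ΣA = 7500.00 cm²
ΣAx̄ = (3300.00)(11.00) + (2160.00)(112.00) + (2040.00)(42.00) = 363900.00 cm³
ΣAȳ = (3300.00)(75.00) + (2160.00)(6.00) + (2040.00)(34.67) = 331180.00 cm³
x̄ = 363900.00 / 7500.00 = 48.52 cm
ȳ = 331180.00 / 7500.00 = 44.16 cm

x̄ = 48.52 cm, ȳ = 44.16 cm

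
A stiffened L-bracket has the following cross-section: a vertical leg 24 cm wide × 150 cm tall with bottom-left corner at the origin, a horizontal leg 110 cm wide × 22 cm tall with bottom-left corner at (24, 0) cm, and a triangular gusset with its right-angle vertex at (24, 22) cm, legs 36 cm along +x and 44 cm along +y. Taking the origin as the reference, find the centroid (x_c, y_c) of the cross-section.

x_c = 38.59 cm, y_c = 47.81 cm

vertical leg: A = 24 × 150 = 3600.00, centroid at (12.00, 75.00).
horizontal leg: A = 110 × 22 = 2420.00, centroid at (79.00, 11.00).
gusset: A = ½·36·44 = 792.00, centroid at (36.00, 36.67).
ΣA = 6812.00 cm², ΣAx_c = 262892.00 cm³, ΣAy_c = 325660.00 cm³.
x_c = 262892.00/6812.00 = 38.59 cm; y_c = 325660.00/6812.00 = 47.81 cm.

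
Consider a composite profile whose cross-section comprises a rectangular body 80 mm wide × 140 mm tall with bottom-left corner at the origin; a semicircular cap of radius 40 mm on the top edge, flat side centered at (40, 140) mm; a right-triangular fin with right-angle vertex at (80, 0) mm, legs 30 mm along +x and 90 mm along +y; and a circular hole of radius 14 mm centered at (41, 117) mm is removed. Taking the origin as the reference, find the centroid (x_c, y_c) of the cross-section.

Part | A | x̄ᵢ | ȳᵢ | A·x̄ᵢ | A·ȳᵢ
rectangular body | 11200.00 | 40.00 | 70.00 | 448000.00 | 784000.00
semicircular top | 2513.27 | 40.00 | 156.98 | 100530.96 | 394525.04
triangular fin | 1350.00 | 90.00 | 30.00 | 121500.00 | 40500.00
hole | -615.75 | 41.00 | 117.00 | -25245.84 | -72043.00
Σ | 14447.52 |  |  | 644785.13 | 1146982.04
x_c = 644785.13 / 14447.52 = 44.63 mm
y_c = 1146982.04 / 14447.52 = 79.39 mm

x_c = 44.63 mm, y_c = 79.39 mm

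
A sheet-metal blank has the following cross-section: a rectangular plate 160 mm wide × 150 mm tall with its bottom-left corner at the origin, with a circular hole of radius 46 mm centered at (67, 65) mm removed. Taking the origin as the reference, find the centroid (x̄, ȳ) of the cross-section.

x̄ = 84.98 mm, ȳ = 78.83 mm

plate: A = 160 × 150 = 24000.00, centroid at (80.00, 75.00).
hole: A = −π·46² = -6647.61, centroid at (67.00, 65.00).
ΣA = 17352.39 mm², ΣAx̄ = 1474610.13 mm³, ΣAȳ = 1367905.35 mm³.
x̄ = 1474610.13/17352.39 = 84.98 mm; ȳ = 1367905.35/17352.39 = 78.83 mm.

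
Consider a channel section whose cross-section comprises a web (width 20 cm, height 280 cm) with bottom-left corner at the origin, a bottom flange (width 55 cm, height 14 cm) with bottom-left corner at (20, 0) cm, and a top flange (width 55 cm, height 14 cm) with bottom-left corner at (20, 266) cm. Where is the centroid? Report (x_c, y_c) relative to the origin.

x_c = 18.09 cm, y_c = 140.00 cm

web: A = 20 × 280 = 5600.00, centroid at (10.00, 140.00).
bottom flange: A = 55 × 14 = 770.00, centroid at (47.50, 7.00).
top flange: A = 55 × 14 = 770.00, centroid at (47.50, 273.00).
ΣA = 7140.00 cm², ΣAx_c = 129150.00 cm³, ΣAy_c = 999600.00 cm³.
x_c = 129150.00/7140.00 = 18.09 cm; y_c = 999600.00/7140.00 = 140.00 cm.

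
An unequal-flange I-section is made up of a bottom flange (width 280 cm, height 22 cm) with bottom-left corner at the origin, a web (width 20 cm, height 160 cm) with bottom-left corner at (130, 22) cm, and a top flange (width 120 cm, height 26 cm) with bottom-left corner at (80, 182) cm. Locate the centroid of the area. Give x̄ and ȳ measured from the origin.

x̄ = 140.00 cm, ȳ = 80.33 cm

bottom flange: A = 280 × 22 = 6160.00, centroid at (140.00, 11.00).
web: A = 20 × 160 = 3200.00, centroid at (140.00, 102.00).
top flange: A = 120 × 26 = 3120.00, centroid at (140.00, 195.00).
ΣA = 12480.00 cm², ΣAx̄ = 1747200.00 cm³, ΣAȳ = 1002560.00 cm³.
x̄ = 1747200.00/12480.00 = 140.00 cm; ȳ = 1002560.00/12480.00 = 80.33 cm.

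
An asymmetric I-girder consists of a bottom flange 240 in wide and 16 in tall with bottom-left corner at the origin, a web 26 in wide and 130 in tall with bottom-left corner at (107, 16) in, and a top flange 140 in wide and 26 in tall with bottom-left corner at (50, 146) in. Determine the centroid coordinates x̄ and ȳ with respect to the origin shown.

Part | A | x̄ᵢ | ȳᵢ | A·x̄ᵢ | A·ȳᵢ
bottom flange | 3840.00 | 120.00 | 8.00 | 460800.00 | 30720.00
web | 3380.00 | 120.00 | 81.00 | 405600.00 | 273780.00
top flange | 3640.00 | 120.00 | 159.00 | 436800.00 | 578760.00
Σ | 10860.00 |  |  | 1303200.00 | 883260.00
x̄ = 1303200.00 / 10860.00 = 120.00 in
ȳ = 883260.00 / 10860.00 = 81.33 in

x̄ = 120.00 in, ȳ = 81.33 in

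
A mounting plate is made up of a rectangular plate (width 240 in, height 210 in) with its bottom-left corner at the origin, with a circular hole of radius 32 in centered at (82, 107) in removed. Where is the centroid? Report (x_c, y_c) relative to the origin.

x_c = 122.59 in, y_c = 104.86 in

Part | A | x̄ᵢ | ȳᵢ | A·x̄ᵢ | A·ȳᵢ
plate | 50400.00 | 120.00 | 105.00 | 6048000.00 | 5292000.00
hole | -3216.99 | 82.00 | 107.00 | -263793.25 | -344218.02
Σ | 47183.01 |  |  | 5784206.75 | 4947781.98
x_c = 5784206.75 / 47183.01 = 122.59 in
y_c = 4947781.98 / 47183.01 = 104.86 in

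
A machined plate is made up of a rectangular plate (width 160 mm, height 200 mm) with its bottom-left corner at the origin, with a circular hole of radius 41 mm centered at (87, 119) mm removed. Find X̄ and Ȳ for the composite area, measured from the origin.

plate: A = 160 × 200 = 32000.00, centroid at (80.00, 100.00).
hole: A = −π·41² = -5281.02, centroid at (87.00, 119.00).
ΣA = 26718.98 mm²
ΣAX̄ = (32000.00)(80.00) + (-5281.02)(87.00) = 2100551.50 mm³
ΣAȲ = (32000.00)(100.00) + (-5281.02)(119.00) = 2571558.95 mm³
X̄ = 2100551.50 / 26718.98 = 78.62 mm
Ȳ = 2571558.95 / 26718.98 = 96.24 mm

X̄ = 78.62 mm, Ȳ = 96.24 mm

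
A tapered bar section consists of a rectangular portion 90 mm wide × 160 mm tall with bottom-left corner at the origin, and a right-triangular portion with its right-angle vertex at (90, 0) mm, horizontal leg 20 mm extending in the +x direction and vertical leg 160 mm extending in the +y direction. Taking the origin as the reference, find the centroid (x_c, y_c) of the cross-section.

rectangular portion: A = 90 × 160 = 14400.00, centroid at (45.00, 80.00).
triangular portion: A = ½·20·160 = 1600.00, centroid at (96.67, 53.33).
ΣA = 16000.00 mm², ΣAx_c = 802666.67 mm³, ΣAy_c = 1237333.33 mm³.
x_c = 802666.67/16000.00 = 50.17 mm; y_c = 1237333.33/16000.00 = 77.33 mm.

x_c = 50.17 mm, y_c = 77.33 mm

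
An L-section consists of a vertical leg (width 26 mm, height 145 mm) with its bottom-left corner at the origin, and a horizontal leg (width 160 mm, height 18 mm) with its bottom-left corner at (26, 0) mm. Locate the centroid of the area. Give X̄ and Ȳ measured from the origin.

vertical leg: A = 26 × 145 = 3770.00, centroid at (13.00, 72.50).
horizontal leg: A = 160 × 18 = 2880.00, centroid at (106.00, 9.00).
ΣA = 6650.00 mm², ΣAX̄ = 354290.00 mm³, ΣAȲ = 299245.00 mm³.
X̄ = 354290.00/6650.00 = 53.28 mm; Ȳ = 299245.00/6650.00 = 45.00 mm.

X̄ = 53.28 mm, Ȳ = 45.00 mm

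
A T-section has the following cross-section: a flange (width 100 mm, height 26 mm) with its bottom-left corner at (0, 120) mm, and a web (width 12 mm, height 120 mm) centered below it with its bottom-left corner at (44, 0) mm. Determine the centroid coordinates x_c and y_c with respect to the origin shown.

web: A = 12 × 120 = 1440.00, centroid at (50.00, 60.00).
flange: A = 100 × 26 = 2600.00, centroid at (50.00, 133.00).
ΣA = 4040.00 mm²
ΣAx_c = (1440.00)(50.00) + (2600.00)(50.00) = 202000.00 mm³
ΣAy_c = (1440.00)(60.00) + (2600.00)(133.00) = 432200.00 mm³
x_c = 202000.00 / 4040.00 = 50.00 mm
y_c = 432200.00 / 4040.00 = 106.98 mm

x_c = 50.00 mm, y_c = 106.98 mm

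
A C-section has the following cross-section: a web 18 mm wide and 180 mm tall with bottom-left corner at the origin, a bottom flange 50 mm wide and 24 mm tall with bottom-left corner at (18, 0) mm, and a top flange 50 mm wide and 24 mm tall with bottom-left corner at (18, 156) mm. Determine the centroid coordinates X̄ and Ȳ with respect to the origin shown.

X̄ = 23.47 mm, Ȳ = 90.00 mm

web: A = 18 × 180 = 3240.00, centroid at (9.00, 90.00).
bottom flange: A = 50 × 24 = 1200.00, centroid at (43.00, 12.00).
top flange: A = 50 × 24 = 1200.00, centroid at (43.00, 168.00).
ΣA = 5640.00 mm², ΣAX̄ = 132360.00 mm³, ΣAȲ = 507600.00 mm³.
X̄ = 132360.00/5640.00 = 23.47 mm; Ȳ = 507600.00/5640.00 = 90.00 mm.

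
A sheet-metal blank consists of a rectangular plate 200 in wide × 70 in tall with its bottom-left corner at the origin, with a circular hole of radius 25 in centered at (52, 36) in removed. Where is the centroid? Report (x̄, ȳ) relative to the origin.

plate: A = 200 × 70 = 14000.00, centroid at (100.00, 35.00).
hole: A = −π·25² = -1963.50, centroid at (52.00, 36.00).
ΣA = 12036.50 in², ΣAx̄ = 1297898.24 in³, ΣAȳ = 419314.17 in³.
x̄ = 1297898.24/12036.50 = 107.83 in; ȳ = 419314.17/12036.50 = 34.84 in.

x̄ = 107.83 in, ȳ = 34.84 in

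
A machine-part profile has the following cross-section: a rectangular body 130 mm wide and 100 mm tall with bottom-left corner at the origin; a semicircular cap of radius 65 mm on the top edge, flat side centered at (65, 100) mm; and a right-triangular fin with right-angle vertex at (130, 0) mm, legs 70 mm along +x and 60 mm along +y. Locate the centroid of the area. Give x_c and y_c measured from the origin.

x_c = 73.53 mm, y_c = 70.79 mm

rectangular body: A = 130 × 100 = 13000.00, centroid at (65.00, 50.00).
semicircular top: A = ½π·65² = 6636.61, centroid at (65.00, 127.59).
triangular fin: A = ½·70·60 = 2100.00, centroid at (153.33, 20.00).
ΣA = 21736.61 mm²
ΣAx_c = (13000.00)(65.00) + (6636.61)(65.00) + (2100.00)(153.33) = 1598379.94 mm³
ΣAy_c = (13000.00)(50.00) + (6636.61)(127.59) + (2100.00)(20.00) = 1538744.78 mm³
x_c = 1598379.94 / 21736.61 = 73.53 mm
y_c = 1538744.78 / 21736.61 = 70.79 mm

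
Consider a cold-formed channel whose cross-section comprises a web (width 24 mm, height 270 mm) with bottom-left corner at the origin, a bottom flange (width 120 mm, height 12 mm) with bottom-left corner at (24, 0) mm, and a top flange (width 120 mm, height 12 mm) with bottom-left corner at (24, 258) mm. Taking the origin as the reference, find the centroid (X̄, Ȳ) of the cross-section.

X̄ = 34.15 mm, Ȳ = 135.00 mm

web: A = 24 × 270 = 6480.00, centroid at (12.00, 135.00).
bottom flange: A = 120 × 12 = 1440.00, centroid at (84.00, 6.00).
top flange: A = 120 × 12 = 1440.00, centroid at (84.00, 264.00).
ΣA = 9360.00 mm²
ΣAX̄ = (6480.00)(12.00) + (1440.00)(84.00) + (1440.00)(84.00) = 319680.00 mm³
ΣAȲ = (6480.00)(135.00) + (1440.00)(6.00) + (1440.00)(264.00) = 1263600.00 mm³
X̄ = 319680.00 / 9360.00 = 34.15 mm
Ȳ = 1263600.00 / 9360.00 = 135.00 mm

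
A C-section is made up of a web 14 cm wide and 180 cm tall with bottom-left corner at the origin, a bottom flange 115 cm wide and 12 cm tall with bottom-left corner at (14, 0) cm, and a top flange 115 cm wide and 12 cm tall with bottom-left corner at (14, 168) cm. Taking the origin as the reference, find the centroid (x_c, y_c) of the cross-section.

x_c = 40.72 cm, y_c = 90.00 cm

web: A = 14 × 180 = 2520.00, centroid at (7.00, 90.00).
bottom flange: A = 115 × 12 = 1380.00, centroid at (71.50, 6.00).
top flange: A = 115 × 12 = 1380.00, centroid at (71.50, 174.00).
ΣA = 5280.00 cm², ΣAx_c = 214980.00 cm³, ΣAy_c = 475200.00 cm³.
x_c = 214980.00/5280.00 = 40.72 cm; y_c = 475200.00/5280.00 = 90.00 cm.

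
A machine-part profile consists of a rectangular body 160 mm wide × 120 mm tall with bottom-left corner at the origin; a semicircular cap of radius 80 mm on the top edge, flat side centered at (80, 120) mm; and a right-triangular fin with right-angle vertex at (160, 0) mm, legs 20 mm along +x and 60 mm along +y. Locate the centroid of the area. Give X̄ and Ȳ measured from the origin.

rectangular body: A = 160 × 120 = 19200.00, centroid at (80.00, 60.00).
semicircular top: A = ½π·80² = 10053.10, centroid at (80.00, 153.95).
triangular fin: A = ½·20·60 = 600.00, centroid at (166.67, 20.00).
ΣA = 29853.10 mm²
ΣAX̄ = (19200.00)(80.00) + (10053.10)(80.00) + (600.00)(166.67) = 2440247.72 mm³
ΣAȲ = (19200.00)(60.00) + (10053.10)(153.95) + (600.00)(20.00) = 2711704.91 mm³
X̄ = 2440247.72 / 29853.10 = 81.74 mm
Ȳ = 2711704.91 / 29853.10 = 90.83 mm

X̄ = 81.74 mm, Ȳ = 90.83 mm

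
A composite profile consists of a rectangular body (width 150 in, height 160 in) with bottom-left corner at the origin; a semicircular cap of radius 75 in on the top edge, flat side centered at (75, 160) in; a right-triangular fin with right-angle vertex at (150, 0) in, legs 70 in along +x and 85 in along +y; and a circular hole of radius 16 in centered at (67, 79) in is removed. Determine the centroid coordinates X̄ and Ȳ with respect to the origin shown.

rectangular body: A = 150 × 160 = 24000.00, centroid at (75.00, 80.00).
semicircular top: A = ½π·75² = 8835.73, centroid at (75.00, 191.83).
triangular fin: A = ½·70·85 = 2975.00, centroid at (173.33, 28.33).
hole: A = −π·16² = -804.25, centroid at (67.00, 79.00).
ΣA = 35006.48 in²
ΣAX̄ = (24000.00)(75.00) + (8835.73)(75.00) + (2975.00)(173.33) + (-804.25)(67.00) = 2924461.77 in³
ΣAȲ = (24000.00)(80.00) + (8835.73)(191.83) + (2975.00)(28.33) + (-804.25)(79.00) = 3635722.79 in³
X̄ = 2924461.77 / 35006.48 = 83.54 in
Ȳ = 3635722.79 / 35006.48 = 103.86 in

X̄ = 83.54 in, Ȳ = 103.86 in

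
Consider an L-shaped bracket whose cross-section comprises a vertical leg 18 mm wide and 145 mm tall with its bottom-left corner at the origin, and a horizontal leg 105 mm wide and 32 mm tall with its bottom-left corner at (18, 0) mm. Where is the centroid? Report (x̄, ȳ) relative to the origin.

x̄ = 43.61 mm, ȳ = 40.70 mm

Part | A | x̄ᵢ | ȳᵢ | A·x̄ᵢ | A·ȳᵢ
vertical leg | 2610.00 | 9.00 | 72.50 | 23490.00 | 189225.00
horizontal leg | 3360.00 | 70.50 | 16.00 | 236880.00 | 53760.00
Σ | 5970.00 |  |  | 260370.00 | 242985.00
x̄ = 260370.00 / 5970.00 = 43.61 mm
ȳ = 242985.00 / 5970.00 = 40.70 mm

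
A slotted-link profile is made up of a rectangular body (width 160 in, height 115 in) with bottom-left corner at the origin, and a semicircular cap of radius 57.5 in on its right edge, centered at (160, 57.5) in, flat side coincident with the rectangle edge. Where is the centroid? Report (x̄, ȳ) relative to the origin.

rectangular body: A = 160 × 115 = 18400.00, centroid at (80.00, 57.50).
semicircular end: A = ½π·57.5² = 5193.45, centroid at (184.40, 57.50).
ΣA = 23593.45 in²
ΣAx̄ = (18400.00)(80.00) + (5193.45)(184.40) = 2429690.84 in³
ΣAȳ = (18400.00)(57.50) + (5193.45)(57.50) = 1356623.11 in³
x̄ = 2429690.84 / 23593.45 = 102.98 in
ȳ = 1356623.11 / 23593.45 = 57.50 in

x̄ = 102.98 in, ȳ = 57.50 in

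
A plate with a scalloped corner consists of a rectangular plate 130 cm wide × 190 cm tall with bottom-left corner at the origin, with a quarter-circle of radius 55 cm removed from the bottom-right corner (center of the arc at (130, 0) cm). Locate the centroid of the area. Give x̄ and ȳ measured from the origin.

x̄ = 60.57 cm, ȳ = 102.63 cm

plate: A = 130 × 190 = 24700.00, centroid at (65.00, 95.00).
removed quarter-circle: A = −¼π·55² = -2375.83, centroid at (106.66, 23.34).
ΣA = 22324.17 cm², ΣAx̄ = 1352100.51 cm³, ΣAȳ = 2291041.67 cm³.
x̄ = 1352100.51/22324.17 = 60.57 cm; ȳ = 2291041.67/22324.17 = 102.63 cm.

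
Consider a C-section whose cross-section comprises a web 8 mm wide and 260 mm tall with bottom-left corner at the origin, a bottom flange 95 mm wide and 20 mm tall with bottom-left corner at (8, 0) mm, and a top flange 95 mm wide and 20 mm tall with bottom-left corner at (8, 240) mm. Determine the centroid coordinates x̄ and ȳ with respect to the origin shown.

web: A = 8 × 260 = 2080.00, centroid at (4.00, 130.00).
bottom flange: A = 95 × 20 = 1900.00, centroid at (55.50, 10.00).
top flange: A = 95 × 20 = 1900.00, centroid at (55.50, 250.00).
ΣA = 5880.00 mm²
ΣAx̄ = (2080.00)(4.00) + (1900.00)(55.50) + (1900.00)(55.50) = 219220.00 mm³
ΣAȳ = (2080.00)(130.00) + (1900.00)(10.00) + (1900.00)(250.00) = 764400.00 mm³
x̄ = 219220.00 / 5880.00 = 37.28 mm
ȳ = 764400.00 / 5880.00 = 130.00 mm

x̄ = 37.28 mm, ȳ = 130.00 mm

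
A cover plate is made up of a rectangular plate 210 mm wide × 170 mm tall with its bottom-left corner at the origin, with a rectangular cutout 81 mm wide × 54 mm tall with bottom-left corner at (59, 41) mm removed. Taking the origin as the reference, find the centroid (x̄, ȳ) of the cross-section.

plate: A = 210 × 170 = 35700.00, centroid at (105.00, 85.00).
hole: A = −(81 × 54) = -4374.00, centroid at (99.50, 68.00).
ΣA = 31326.00 mm², ΣAx̄ = 3313287.00 mm³, ΣAȳ = 2737068.00 mm³.
x̄ = 3313287.00/31326.00 = 105.77 mm; ȳ = 2737068.00/31326.00 = 87.37 mm.

x̄ = 105.77 mm, ȳ = 87.37 mm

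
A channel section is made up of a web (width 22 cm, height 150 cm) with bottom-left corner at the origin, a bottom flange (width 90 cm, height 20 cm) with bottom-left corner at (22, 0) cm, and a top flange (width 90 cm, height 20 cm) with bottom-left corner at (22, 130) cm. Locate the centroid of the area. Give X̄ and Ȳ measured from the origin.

X̄ = 40.22 cm, Ȳ = 75.00 cm

web: A = 22 × 150 = 3300.00, centroid at (11.00, 75.00).
bottom flange: A = 90 × 20 = 1800.00, centroid at (67.00, 10.00).
top flange: A = 90 × 20 = 1800.00, centroid at (67.00, 140.00).
ΣA = 6900.00 cm²
ΣAX̄ = (3300.00)(11.00) + (1800.00)(67.00) + (1800.00)(67.00) = 277500.00 cm³
ΣAȲ = (3300.00)(75.00) + (1800.00)(10.00) + (1800.00)(140.00) = 517500.00 cm³
X̄ = 277500.00 / 6900.00 = 40.22 cm
Ȳ = 517500.00 / 6900.00 = 75.00 cm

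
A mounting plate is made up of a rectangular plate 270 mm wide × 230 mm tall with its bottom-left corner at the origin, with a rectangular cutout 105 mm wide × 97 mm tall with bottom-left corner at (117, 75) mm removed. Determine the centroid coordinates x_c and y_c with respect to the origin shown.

Part | A | x̄ᵢ | ȳᵢ | A·x̄ᵢ | A·ȳᵢ
plate | 62100.00 | 135.00 | 115.00 | 8383500.00 | 7141500.00
hole | -10185.00 | 169.50 | 123.50 | -1726357.50 | -1257847.50
Σ | 51915.00 |  |  | 6657142.50 | 5883652.50
x_c = 6657142.50 / 51915.00 = 128.23 mm
y_c = 5883652.50 / 51915.00 = 113.33 mm

x_c = 128.23 mm, y_c = 113.33 mm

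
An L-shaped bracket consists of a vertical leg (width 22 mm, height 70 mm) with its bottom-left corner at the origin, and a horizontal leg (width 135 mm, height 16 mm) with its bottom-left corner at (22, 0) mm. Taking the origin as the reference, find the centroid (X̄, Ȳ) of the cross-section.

vertical leg: A = 22 × 70 = 1540.00, centroid at (11.00, 35.00).
horizontal leg: A = 135 × 16 = 2160.00, centroid at (89.50, 8.00).
ΣA = 3700.00 mm², ΣAX̄ = 210260.00 mm³, ΣAȲ = 71180.00 mm³.
X̄ = 210260.00/3700.00 = 56.83 mm; Ȳ = 71180.00/3700.00 = 19.24 mm.

X̄ = 56.83 mm, Ȳ = 19.24 mm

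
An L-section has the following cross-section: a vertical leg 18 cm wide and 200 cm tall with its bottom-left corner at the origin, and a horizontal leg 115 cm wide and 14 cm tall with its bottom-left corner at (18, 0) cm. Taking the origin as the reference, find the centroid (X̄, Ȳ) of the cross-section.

Part | A | x̄ᵢ | ȳᵢ | A·x̄ᵢ | A·ȳᵢ
vertical leg | 3600.00 | 9.00 | 100.00 | 32400.00 | 360000.00
horizontal leg | 1610.00 | 75.50 | 7.00 | 121555.00 | 11270.00
Σ | 5210.00 |  |  | 153955.00 | 371270.00
X̄ = 153955.00 / 5210.00 = 29.55 cm
Ȳ = 371270.00 / 5210.00 = 71.26 cm

X̄ = 29.55 cm, Ȳ = 71.26 cm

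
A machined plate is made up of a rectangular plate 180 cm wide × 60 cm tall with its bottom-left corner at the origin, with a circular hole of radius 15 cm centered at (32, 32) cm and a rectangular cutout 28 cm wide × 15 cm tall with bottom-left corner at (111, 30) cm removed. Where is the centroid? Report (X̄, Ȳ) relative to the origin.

X̄ = 92.72 cm, Ȳ = 29.53 cm

Part | A | x̄ᵢ | ȳᵢ | A·x̄ᵢ | A·ȳᵢ
plate | 10800.00 | 90.00 | 30.00 | 972000.00 | 324000.00
hole 1 | -706.86 | 32.00 | 32.00 | -22619.47 | -22619.47
hole 2 | -420.00 | 125.00 | 37.50 | -52500.00 | -15750.00
Σ | 9673.14 |  |  | 896880.53 | 285630.53
X̄ = 896880.53 / 9673.14 = 92.72 cm
Ȳ = 285630.53 / 9673.14 = 29.53 cm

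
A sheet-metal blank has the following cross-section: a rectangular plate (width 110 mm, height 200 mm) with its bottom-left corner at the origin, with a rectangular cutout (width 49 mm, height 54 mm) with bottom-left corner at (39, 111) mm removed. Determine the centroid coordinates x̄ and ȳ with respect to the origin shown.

x̄ = 53.84 mm, ȳ = 94.80 mm

Part | A | x̄ᵢ | ȳᵢ | A·x̄ᵢ | A·ȳᵢ
plate | 22000.00 | 55.00 | 100.00 | 1210000.00 | 2200000.00
hole | -2646.00 | 63.50 | 138.00 | -168021.00 | -365148.00
Σ | 19354.00 |  |  | 1041979.00 | 1834852.00
x̄ = 1041979.00 / 19354.00 = 53.84 mm
ȳ = 1834852.00 / 19354.00 = 94.80 mm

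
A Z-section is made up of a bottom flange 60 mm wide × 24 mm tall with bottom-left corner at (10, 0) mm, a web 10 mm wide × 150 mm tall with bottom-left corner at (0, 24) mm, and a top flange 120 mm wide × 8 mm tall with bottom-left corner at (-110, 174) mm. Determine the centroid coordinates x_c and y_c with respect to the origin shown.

bottom flange: A = 60 × 24 = 1440.00, centroid at (40.00, 12.00).
web: A = 10 × 150 = 1500.00, centroid at (5.00, 99.00).
top flange: A = 120 × 8 = 960.00, centroid at (-50.00, 178.00).
ΣA = 3900.00 mm²
ΣAx_c = (1440.00)(40.00) + (1500.00)(5.00) + (960.00)(-50.00) = 17100.00 mm³
ΣAy_c = (1440.00)(12.00) + (1500.00)(99.00) + (960.00)(178.00) = 336660.00 mm³
x_c = 17100.00 / 3900.00 = 4.38 mm
y_c = 336660.00 / 3900.00 = 86.32 mm

x_c = 4.38 mm, y_c = 86.32 mm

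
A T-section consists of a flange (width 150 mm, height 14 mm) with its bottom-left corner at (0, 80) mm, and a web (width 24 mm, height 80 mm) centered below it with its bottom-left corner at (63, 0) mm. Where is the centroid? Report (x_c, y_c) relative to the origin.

x_c = 75.00 mm, y_c = 64.55 mm

web: A = 24 × 80 = 1920.00, centroid at (75.00, 40.00).
flange: A = 150 × 14 = 2100.00, centroid at (75.00, 87.00).
ΣA = 4020.00 mm²
ΣAx_c = (1920.00)(75.00) + (2100.00)(75.00) = 301500.00 mm³
ΣAy_c = (1920.00)(40.00) + (2100.00)(87.00) = 259500.00 mm³
x_c = 301500.00 / 4020.00 = 75.00 mm
y_c = 259500.00 / 4020.00 = 64.55 mm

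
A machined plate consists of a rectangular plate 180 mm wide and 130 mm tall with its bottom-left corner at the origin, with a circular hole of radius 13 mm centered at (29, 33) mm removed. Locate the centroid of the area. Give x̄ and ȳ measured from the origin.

x̄ = 91.42 mm, ȳ = 65.74 mm

Part | A | x̄ᵢ | ȳᵢ | A·x̄ᵢ | A·ȳᵢ
plate | 23400.00 | 90.00 | 65.00 | 2106000.00 | 1521000.00
hole | -530.93 | 29.00 | 33.00 | -15396.95 | -17520.66
Σ | 22869.07 |  |  | 2090603.05 | 1503479.34
x̄ = 2090603.05 / 22869.07 = 91.42 mm
ȳ = 1503479.34 / 22869.07 = 65.74 mm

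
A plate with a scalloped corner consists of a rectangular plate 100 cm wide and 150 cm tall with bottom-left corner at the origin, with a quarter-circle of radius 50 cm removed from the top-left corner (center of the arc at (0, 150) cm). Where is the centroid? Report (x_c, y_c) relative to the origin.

x_c = 54.33 cm, y_c = 66.90 cm

Part | A | x̄ᵢ | ȳᵢ | A·x̄ᵢ | A·ȳᵢ
plate | 15000.00 | 50.00 | 75.00 | 750000.00 | 1125000.00
removed quarter-circle | -1963.50 | 21.22 | 128.78 | -41666.67 | -252857.64
Σ | 13036.50 |  |  | 708333.33 | 872142.36
x_c = 708333.33 / 13036.50 = 54.33 cm
y_c = 872142.36 / 13036.50 = 66.90 cm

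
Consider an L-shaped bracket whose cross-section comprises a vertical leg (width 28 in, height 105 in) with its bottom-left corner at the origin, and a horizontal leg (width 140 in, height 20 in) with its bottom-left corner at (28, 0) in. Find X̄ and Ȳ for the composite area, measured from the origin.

Part | A | x̄ᵢ | ȳᵢ | A·x̄ᵢ | A·ȳᵢ
vertical leg | 2940.00 | 14.00 | 52.50 | 41160.00 | 154350.00
horizontal leg | 2800.00 | 98.00 | 10.00 | 274400.00 | 28000.00
Σ | 5740.00 |  |  | 315560.00 | 182350.00
X̄ = 315560.00 / 5740.00 = 54.98 in
Ȳ = 182350.00 / 5740.00 = 31.77 in

X̄ = 54.98 in, Ȳ = 31.77 in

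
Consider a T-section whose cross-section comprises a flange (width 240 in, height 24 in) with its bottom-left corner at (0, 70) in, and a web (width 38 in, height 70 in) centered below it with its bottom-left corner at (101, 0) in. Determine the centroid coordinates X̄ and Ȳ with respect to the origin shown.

web: A = 38 × 70 = 2660.00, centroid at (120.00, 35.00).
flange: A = 240 × 24 = 5760.00, centroid at (120.00, 82.00).
ΣA = 8420.00 in²
ΣAX̄ = (2660.00)(120.00) + (5760.00)(120.00) = 1010400.00 in³
ΣAȲ = (2660.00)(35.00) + (5760.00)(82.00) = 565420.00 in³
X̄ = 1010400.00 / 8420.00 = 120.00 in
Ȳ = 565420.00 / 8420.00 = 67.15 in

X̄ = 120.00 in, Ȳ = 67.15 in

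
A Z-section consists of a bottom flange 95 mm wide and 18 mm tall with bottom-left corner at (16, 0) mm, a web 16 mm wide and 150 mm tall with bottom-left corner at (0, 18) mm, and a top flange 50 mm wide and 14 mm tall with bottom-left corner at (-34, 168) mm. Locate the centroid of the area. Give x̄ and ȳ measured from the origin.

Part | A | x̄ᵢ | ȳᵢ | A·x̄ᵢ | A·ȳᵢ
bottom flange | 1710.00 | 63.50 | 9.00 | 108585.00 | 15390.00
web | 2400.00 | 8.00 | 93.00 | 19200.00 | 223200.00
top flange | 700.00 | -9.00 | 175.00 | -6300.00 | 122500.00
Σ | 4810.00 |  |  | 121485.00 | 361090.00
x̄ = 121485.00 / 4810.00 = 25.26 mm
ȳ = 361090.00 / 4810.00 = 75.07 mm

x̄ = 25.26 mm, ȳ = 75.07 mm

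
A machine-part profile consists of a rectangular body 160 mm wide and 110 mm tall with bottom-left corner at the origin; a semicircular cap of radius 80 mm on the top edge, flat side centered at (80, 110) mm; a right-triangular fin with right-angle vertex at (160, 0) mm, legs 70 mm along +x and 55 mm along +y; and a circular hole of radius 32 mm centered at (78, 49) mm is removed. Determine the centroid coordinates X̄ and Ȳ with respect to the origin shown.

Part | A | x̄ᵢ | ȳᵢ | A·x̄ᵢ | A·ȳᵢ
rectangular body | 17600.00 | 80.00 | 55.00 | 1408000.00 | 968000.00
semicircular top | 10053.10 | 80.00 | 143.95 | 804247.72 | 1447173.95
triangular fin | 1925.00 | 183.33 | 18.33 | 352916.67 | 35291.67
hole | -3216.99 | 78.00 | 49.00 | -250925.29 | -157632.55
Σ | 26361.11 |  |  | 2314239.10 | 2292833.06
X̄ = 2314239.10 / 26361.11 = 87.79 mm
Ȳ = 2292833.06 / 26361.11 = 86.98 mm

X̄ = 87.79 mm, Ȳ = 86.98 mm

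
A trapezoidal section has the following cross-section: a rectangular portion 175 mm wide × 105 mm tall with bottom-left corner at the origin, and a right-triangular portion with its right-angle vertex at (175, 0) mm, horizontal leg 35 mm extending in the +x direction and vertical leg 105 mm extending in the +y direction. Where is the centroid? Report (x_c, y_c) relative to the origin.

x_c = 96.52 mm, y_c = 50.91 mm

rectangular portion: A = 175 × 105 = 18375.00, centroid at (87.50, 52.50).
triangular portion: A = ½·35·105 = 1837.50, centroid at (186.67, 35.00).
ΣA = 20212.50 mm², ΣAx_c = 1950812.50 mm³, ΣAy_c = 1029000.00 mm³.
x_c = 1950812.50/20212.50 = 96.52 mm; y_c = 1029000.00/20212.50 = 50.91 mm.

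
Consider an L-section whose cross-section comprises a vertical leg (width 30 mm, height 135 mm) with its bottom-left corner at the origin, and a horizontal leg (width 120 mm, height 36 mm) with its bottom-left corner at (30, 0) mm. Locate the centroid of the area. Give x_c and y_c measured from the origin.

vertical leg: A = 30 × 135 = 4050.00, centroid at (15.00, 67.50).
horizontal leg: A = 120 × 36 = 4320.00, centroid at (90.00, 18.00).
ΣA = 8370.00 mm²
ΣAx_c = (4050.00)(15.00) + (4320.00)(90.00) = 449550.00 mm³
ΣAy_c = (4050.00)(67.50) + (4320.00)(18.00) = 351135.00 mm³
x_c = 449550.00 / 8370.00 = 53.71 mm
y_c = 351135.00 / 8370.00 = 41.95 mm

x_c = 53.71 mm, y_c = 41.95 mm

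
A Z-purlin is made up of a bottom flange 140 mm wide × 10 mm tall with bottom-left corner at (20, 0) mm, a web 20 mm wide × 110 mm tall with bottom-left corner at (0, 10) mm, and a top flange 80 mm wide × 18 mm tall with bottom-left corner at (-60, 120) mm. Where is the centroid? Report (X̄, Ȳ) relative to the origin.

X̄ = 23.65 mm, Ȳ = 66.62 mm

Part | A | x̄ᵢ | ȳᵢ | A·x̄ᵢ | A·ȳᵢ
bottom flange | 1400.00 | 90.00 | 5.00 | 126000.00 | 7000.00
web | 2200.00 | 10.00 | 65.00 | 22000.00 | 143000.00
top flange | 1440.00 | -20.00 | 129.00 | -28800.00 | 185760.00
Σ | 5040.00 |  |  | 119200.00 | 335760.00
X̄ = 119200.00 / 5040.00 = 23.65 mm
Ȳ = 335760.00 / 5040.00 = 66.62 mm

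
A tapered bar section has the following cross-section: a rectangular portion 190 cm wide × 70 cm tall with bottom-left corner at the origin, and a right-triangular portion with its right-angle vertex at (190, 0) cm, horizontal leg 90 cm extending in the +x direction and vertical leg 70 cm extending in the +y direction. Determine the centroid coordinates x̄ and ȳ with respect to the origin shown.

rectangular portion: A = 190 × 70 = 13300.00, centroid at (95.00, 35.00).
triangular portion: A = ½·90·70 = 3150.00, centroid at (220.00, 23.33).
ΣA = 16450.00 cm², ΣAx̄ = 1956500.00 cm³, ΣAȳ = 539000.00 cm³.
x̄ = 1956500.00/16450.00 = 118.94 cm; ȳ = 539000.00/16450.00 = 32.77 cm.

x̄ = 118.94 cm, ȳ = 32.77 cm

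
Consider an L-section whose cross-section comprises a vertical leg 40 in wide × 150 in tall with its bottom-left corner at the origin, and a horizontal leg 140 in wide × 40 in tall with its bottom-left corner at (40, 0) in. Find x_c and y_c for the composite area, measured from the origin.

x_c = 63.45 in, y_c = 48.45 in

vertical leg: A = 40 × 150 = 6000.00, centroid at (20.00, 75.00).
horizontal leg: A = 140 × 40 = 5600.00, centroid at (110.00, 20.00).
ΣA = 11600.00 in², ΣAx_c = 736000.00 in³, ΣAy_c = 562000.00 in³.
x_c = 736000.00/11600.00 = 63.45 in; y_c = 562000.00/11600.00 = 48.45 in.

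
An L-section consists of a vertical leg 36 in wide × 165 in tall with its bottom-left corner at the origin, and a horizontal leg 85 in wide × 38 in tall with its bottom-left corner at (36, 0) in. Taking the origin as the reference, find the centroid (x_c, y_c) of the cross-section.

x_c = 39.31 in, y_c = 60.13 in

vertical leg: A = 36 × 165 = 5940.00, centroid at (18.00, 82.50).
horizontal leg: A = 85 × 38 = 3230.00, centroid at (78.50, 19.00).
ΣA = 9170.00 in²
ΣAx_c = (5940.00)(18.00) + (3230.00)(78.50) = 360475.00 in³
ΣAy_c = (5940.00)(82.50) + (3230.00)(19.00) = 551420.00 in³
x_c = 360475.00 / 9170.00 = 39.31 in
y_c = 551420.00 / 9170.00 = 60.13 in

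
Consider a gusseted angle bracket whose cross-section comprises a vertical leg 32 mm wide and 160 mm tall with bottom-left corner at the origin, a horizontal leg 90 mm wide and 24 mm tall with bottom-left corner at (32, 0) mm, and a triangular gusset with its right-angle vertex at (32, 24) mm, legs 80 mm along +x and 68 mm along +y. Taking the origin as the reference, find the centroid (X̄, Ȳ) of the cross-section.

vertical leg: A = 32 × 160 = 5120.00, centroid at (16.00, 80.00).
horizontal leg: A = 90 × 24 = 2160.00, centroid at (77.00, 12.00).
gusset: A = ½·80·68 = 2720.00, centroid at (58.67, 46.67).
ΣA = 10000.00 mm²
ΣAX̄ = (5120.00)(16.00) + (2160.00)(77.00) + (2720.00)(58.67) = 407813.33 mm³
ΣAȲ = (5120.00)(80.00) + (2160.00)(12.00) + (2720.00)(46.67) = 562453.33 mm³
X̄ = 407813.33 / 10000.00 = 40.78 mm
Ȳ = 562453.33 / 10000.00 = 56.25 mm

X̄ = 40.78 mm, Ȳ = 56.25 mm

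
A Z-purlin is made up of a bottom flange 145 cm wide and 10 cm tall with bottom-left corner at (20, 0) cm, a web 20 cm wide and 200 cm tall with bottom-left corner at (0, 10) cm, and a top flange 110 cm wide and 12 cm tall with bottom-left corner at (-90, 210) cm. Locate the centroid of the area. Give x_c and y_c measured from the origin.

x_c = 18.90 cm, y_c = 108.18 cm

Part | A | x̄ᵢ | ȳᵢ | A·x̄ᵢ | A·ȳᵢ
bottom flange | 1450.00 | 92.50 | 5.00 | 134125.00 | 7250.00
web | 4000.00 | 10.00 | 110.00 | 40000.00 | 440000.00
top flange | 1320.00 | -35.00 | 216.00 | -46200.00 | 285120.00
Σ | 6770.00 |  |  | 127925.00 | 732370.00
x_c = 127925.00 / 6770.00 = 18.90 cm
y_c = 732370.00 / 6770.00 = 108.18 cm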